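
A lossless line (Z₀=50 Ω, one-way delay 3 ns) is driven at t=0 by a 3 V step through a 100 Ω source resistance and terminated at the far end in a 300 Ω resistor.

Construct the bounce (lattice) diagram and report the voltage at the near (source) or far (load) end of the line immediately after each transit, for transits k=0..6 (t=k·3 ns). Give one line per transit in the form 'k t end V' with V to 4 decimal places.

0 0 source 1.0000
1 3 load 1.7143
2 6 source 1.9524
3 9 load 2.1224
4 12 source 2.1791
5 15 load 2.2196
6 18 source 2.2331

Γ_L=0.714286, Γ_S=0.333333; launch V₁=3·50/150=1.000000
k=0 src: V=1.0000
k=1 load: inc=1.000000, refl=1.000000·0.714286=0.7143; V=0.000000+1.000000+0.714286=1.7143
k=2 src: inc=0.714286, refl=0.714286·0.333333=0.2381; V=1.000000+0.714286+0.238095=1.9524
k=3 load: inc=0.238095, refl=0.238095·0.714286=0.1701; V=1.714286+0.238095+0.170068=2.1224
k=4 src: inc=0.170068, refl=0.170068·0.333333=0.0567; V=1.952381+0.170068+0.056689=2.1791
k=5 load: inc=0.056689, refl=0.056689·0.714286=0.0405; V=2.122449+0.056689+0.040492=2.2196
k=6 src: inc=0.040492, refl=0.040492·0.333333=0.0135; V=2.179138+0.040492+0.013497=2.2331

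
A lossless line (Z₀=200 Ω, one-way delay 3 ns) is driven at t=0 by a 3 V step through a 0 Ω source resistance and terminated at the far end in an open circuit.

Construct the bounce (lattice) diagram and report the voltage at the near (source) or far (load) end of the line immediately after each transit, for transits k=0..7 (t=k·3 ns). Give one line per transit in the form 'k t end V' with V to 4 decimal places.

0 0 source 3.0000
1 3 load 6.0000
2 6 source 3.0000
3 9 load 0.0000
4 12 source 3.0000
5 15 load 6.0000
6 18 source 3.0000
7 21 load 0.0000

Γ_L=1.000000, Γ_S=-1.000000; launch V₁=3·200/200=3.000000
k=0 src: V=3.0000
k=1 load: inc=3.000000, refl=3.000000·1.000000=3.0000; V=0.000000+3.000000+3.000000=6.0000
k=2 src: inc=3.000000, refl=3.000000·-1.000000=-3.0000; V=3.000000+3.000000+-3.000000=3.0000
k=3 load: inc=-3.000000, refl=-3.000000·1.000000=-3.0000; V=6.000000+-3.000000+-3.000000=0.0000
k=4 src: inc=-3.000000, refl=-3.000000·-1.000000=3.0000; V=3.000000+-3.000000+3.000000=3.0000
k=5 load: inc=3.000000, refl=3.000000·1.000000=3.0000; V=0.000000+3.000000+3.000000=6.0000
k=6 src: inc=3.000000, refl=3.000000·-1.000000=-3.0000; V=3.000000+3.000000+-3.000000=3.0000
k=7 load: inc=-3.000000, refl=-3.000000·1.000000=-3.0000; V=6.000000+-3.000000+-3.000000=0.0000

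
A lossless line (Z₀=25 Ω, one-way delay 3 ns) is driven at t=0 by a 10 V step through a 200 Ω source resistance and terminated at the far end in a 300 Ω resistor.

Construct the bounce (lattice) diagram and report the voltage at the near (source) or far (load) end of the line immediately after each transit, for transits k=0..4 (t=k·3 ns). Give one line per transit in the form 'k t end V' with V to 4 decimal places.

0 0 source 1.1111
1 3 load 2.0513
2 6 source 2.7825
3 9 load 3.4013
4 12 source 3.8825

Γ_L=0.846154, Γ_S=0.777778; launch V₁=10·25/225=1.111111
k=0 src: V=1.1111
k=1 load: inc=1.111111, refl=1.111111·0.846154=0.9402; V=0.000000+1.111111+0.940171=2.0513
k=2 src: inc=0.940171, refl=0.940171·0.777778=0.7312; V=1.111111+0.940171+0.731244=2.7825
k=3 load: inc=0.731244, refl=0.731244·0.846154=0.6187; V=2.051282+0.731244+0.618745=3.4013
k=4 src: inc=0.618745, refl=0.618745·0.777778=0.4812; V=2.782526+0.618745+0.481246=3.8825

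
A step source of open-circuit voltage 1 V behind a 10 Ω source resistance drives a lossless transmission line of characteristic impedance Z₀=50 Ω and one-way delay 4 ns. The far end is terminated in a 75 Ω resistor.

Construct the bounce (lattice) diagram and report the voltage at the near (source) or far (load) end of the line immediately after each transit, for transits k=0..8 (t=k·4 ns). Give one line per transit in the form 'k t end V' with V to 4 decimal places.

Γ_L=0.200000, Γ_S=-0.666667; launch V₁=1·50/60=0.833333
k=0 src: V=0.8333
k=1 load: inc=0.833333, refl=0.833333·0.200000=0.1667; V=0.000000+0.833333+0.166667=1.0000
k=2 src: inc=0.166667, refl=0.166667·-0.666667=-0.1111; V=0.833333+0.166667+-0.111111=0.8889
k=3 load: inc=-0.111111, refl=-0.111111·0.200000=-0.0222; V=1.000000+-0.111111+-0.022222=0.8667
k=4 src: inc=-0.022222, refl=-0.022222·-0.666667=0.0148; V=0.888889+-0.022222+0.014815=0.8815
k=5 load: inc=0.014815, refl=0.014815·0.200000=0.0030; V=0.866667+0.014815+0.002963=0.8844
k=6 src: inc=0.002963, refl=0.002963·-0.666667=-0.0020; V=0.881481+0.002963+-0.001975=0.8825
k=7 load: inc=-0.001975, refl=-0.001975·0.200000=-0.0004; V=0.884444+-0.001975+-0.000395=0.8821
k=8 src: inc=-0.000395, refl=-0.000395·-0.666667=0.0003; V=0.882469+-0.000395+0.000263=0.8823

0 0 source 0.8333
1 4 load 1.0000
2 8 source 0.8889
3 12 load 0.8667
4 16 source 0.8815
5 20 load 0.8844
6 24 source 0.8825
7 28 load 0.8821
8 32 source 0.8823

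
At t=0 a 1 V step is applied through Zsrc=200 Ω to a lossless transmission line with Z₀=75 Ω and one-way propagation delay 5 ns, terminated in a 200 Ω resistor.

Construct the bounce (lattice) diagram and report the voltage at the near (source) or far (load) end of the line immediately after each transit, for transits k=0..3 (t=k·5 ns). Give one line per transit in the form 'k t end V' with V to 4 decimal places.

Γ_L=0.454545, Γ_S=0.454545; launch V₁=1·75/275=0.272727
k=0 src: V=0.2727
k=1 load: inc=0.272727, refl=0.272727·0.454545=0.1240; V=0.000000+0.272727+0.123967=0.3967
k=2 src: inc=0.123967, refl=0.123967·0.454545=0.0563; V=0.272727+0.123967+0.056349=0.4530
k=3 load: inc=0.056349, refl=0.056349·0.454545=0.0256; V=0.396694+0.056349+0.025613=0.4787

0 0 source 0.2727
1 5 load 0.3967
2 10 source 0.4530
3 15 load 0.4787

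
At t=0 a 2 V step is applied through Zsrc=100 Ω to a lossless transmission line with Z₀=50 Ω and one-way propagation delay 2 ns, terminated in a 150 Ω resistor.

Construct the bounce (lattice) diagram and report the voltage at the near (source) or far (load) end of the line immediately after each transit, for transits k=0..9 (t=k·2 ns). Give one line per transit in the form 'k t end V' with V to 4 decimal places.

0 0 source 0.6667
1 2 load 1.0000
2 4 source 1.1111
3 6 load 1.1667
4 8 source 1.1852
5 10 load 1.1944
6 12 source 1.1975
7 14 load 1.1991
8 16 source 1.1996
9 18 load 1.1998

Γ_L=0.500000, Γ_S=0.333333; launch V₁=2·50/150=0.666667
k=0 src: V=0.6667
k=1 load: inc=0.666667, refl=0.666667·0.500000=0.3333; V=0.000000+0.666667+0.333333=1.0000
k=2 src: inc=0.333333, refl=0.333333·0.333333=0.1111; V=0.666667+0.333333+0.111111=1.1111
k=3 load: inc=0.111111, refl=0.111111·0.500000=0.0556; V=1.000000+0.111111+0.055556=1.1667
k=4 src: inc=0.055556, refl=0.055556·0.333333=0.0185; V=1.111111+0.055556+0.018519=1.1852
k=5 load: inc=0.018519, refl=0.018519·0.500000=0.0093; V=1.166667+0.018519+0.009259=1.1944
k=6 src: inc=0.009259, refl=0.009259·0.333333=0.0031; V=1.185185+0.009259+0.003086=1.1975
k=7 load: inc=0.003086, refl=0.003086·0.500000=0.0015; V=1.194444+0.003086+0.001543=1.1991
k=8 src: inc=0.001543, refl=0.001543·0.333333=0.0005; V=1.197531+0.001543+0.000514=1.1996
k=9 load: inc=0.000514, refl=0.000514·0.500000=0.0003; V=1.199074+0.000514+0.000257=1.1998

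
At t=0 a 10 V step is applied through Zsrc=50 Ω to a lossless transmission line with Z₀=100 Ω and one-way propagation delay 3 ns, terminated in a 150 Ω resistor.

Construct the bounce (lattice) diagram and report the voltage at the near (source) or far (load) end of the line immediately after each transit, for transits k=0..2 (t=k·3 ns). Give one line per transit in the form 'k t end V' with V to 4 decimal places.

Γ_L=0.200000, Γ_S=-0.333333; launch V₁=10·100/150=6.666667
k=0 src: V=6.6667
k=1 load: inc=6.666667, refl=6.666667·0.200000=1.3333; V=0.000000+6.666667+1.333333=8.0000
k=2 src: inc=1.333333, refl=1.333333·-0.333333=-0.4444; V=6.666667+1.333333+-0.444444=7.5556

0 0 source 6.6667
1 3 load 8.0000
2 6 source 7.5556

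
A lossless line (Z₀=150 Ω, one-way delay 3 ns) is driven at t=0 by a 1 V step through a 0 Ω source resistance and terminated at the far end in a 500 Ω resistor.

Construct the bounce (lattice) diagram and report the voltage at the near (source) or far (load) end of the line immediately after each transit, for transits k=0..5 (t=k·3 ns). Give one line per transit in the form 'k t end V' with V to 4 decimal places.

0 0 source 1.0000
1 3 load 1.5385
2 6 source 1.0000
3 9 load 0.7101
4 12 source 1.0000
5 15 load 1.1561

Γ_L=0.538462, Γ_S=-1.000000; launch V₁=1·150/150=1.000000
k=0 src: V=1.0000
k=1 load: inc=1.000000, refl=1.000000·0.538462=0.5385; V=0.000000+1.000000+0.538462=1.5385
k=2 src: inc=0.538462, refl=0.538462·-1.000000=-0.5385; V=1.000000+0.538462+-0.538462=1.0000
k=3 load: inc=-0.538462, refl=-0.538462·0.538462=-0.2899; V=1.538462+-0.538462+-0.289941=0.7101
k=4 src: inc=-0.289941, refl=-0.289941·-1.000000=0.2899; V=1.000000+-0.289941+0.289941=1.0000
k=5 load: inc=0.289941, refl=0.289941·0.538462=0.1561; V=0.710059+0.289941+0.156122=1.1561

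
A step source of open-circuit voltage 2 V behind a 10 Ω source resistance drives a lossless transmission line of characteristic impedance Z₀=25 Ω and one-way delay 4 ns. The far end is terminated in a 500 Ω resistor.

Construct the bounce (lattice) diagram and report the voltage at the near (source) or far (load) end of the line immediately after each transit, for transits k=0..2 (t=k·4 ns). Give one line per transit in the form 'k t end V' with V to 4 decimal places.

0 0 source 1.4286
1 4 load 2.7211
2 8 source 2.1672

Γ_L=0.904762, Γ_S=-0.428571; launch V₁=2·25/35=1.428571
k=0 src: V=1.4286
k=1 load: inc=1.428571, refl=1.428571·0.904762=1.2925; V=0.000000+1.428571+1.292517=2.7211
k=2 src: inc=1.292517, refl=1.292517·-0.428571=-0.5539; V=1.428571+1.292517+-0.553936=2.1672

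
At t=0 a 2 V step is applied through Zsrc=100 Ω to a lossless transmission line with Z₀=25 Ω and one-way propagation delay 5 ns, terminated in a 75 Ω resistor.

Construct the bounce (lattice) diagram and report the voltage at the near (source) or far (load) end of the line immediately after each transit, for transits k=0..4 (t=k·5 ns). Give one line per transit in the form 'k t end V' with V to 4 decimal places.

0 0 source 0.4000
1 5 load 0.6000
2 10 source 0.7200
3 15 load 0.7800
4 20 source 0.8160

Γ_L=0.500000, Γ_S=0.600000; launch V₁=2·25/125=0.400000
k=0 src: V=0.4000
k=1 load: inc=0.400000, refl=0.400000·0.500000=0.2000; V=0.000000+0.400000+0.200000=0.6000
k=2 src: inc=0.200000, refl=0.200000·0.600000=0.1200; V=0.400000+0.200000+0.120000=0.7200
k=3 load: inc=0.120000, refl=0.120000·0.500000=0.0600; V=0.600000+0.120000+0.060000=0.7800
k=4 src: inc=0.060000, refl=0.060000·0.600000=0.0360; V=0.720000+0.060000+0.036000=0.8160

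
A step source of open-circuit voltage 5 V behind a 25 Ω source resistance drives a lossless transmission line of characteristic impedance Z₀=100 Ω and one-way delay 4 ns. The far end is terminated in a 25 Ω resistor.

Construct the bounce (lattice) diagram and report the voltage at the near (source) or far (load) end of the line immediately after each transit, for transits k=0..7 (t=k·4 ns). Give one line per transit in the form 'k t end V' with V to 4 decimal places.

Γ_L=-0.600000, Γ_S=-0.600000; launch V₁=5·100/125=4.000000
k=0 src: V=4.0000
k=1 load: inc=4.000000, refl=4.000000·-0.600000=-2.4000; V=0.000000+4.000000+-2.400000=1.6000
k=2 src: inc=-2.400000, refl=-2.400000·-0.600000=1.4400; V=4.000000+-2.400000+1.440000=3.0400
k=3 load: inc=1.440000, refl=1.440000·-0.600000=-0.8640; V=1.600000+1.440000+-0.864000=2.1760
k=4 src: inc=-0.864000, refl=-0.864000·-0.600000=0.5184; V=3.040000+-0.864000+0.518400=2.6944
k=5 load: inc=0.518400, refl=0.518400·-0.600000=-0.3110; V=2.176000+0.518400+-0.311040=2.3834
k=6 src: inc=-0.311040, refl=-0.311040·-0.600000=0.1866; V=2.694400+-0.311040+0.186624=2.5700
k=7 load: inc=0.186624, refl=0.186624·-0.600000=-0.1120; V=2.383360+0.186624+-0.111974=2.4580

0 0 source 4.0000
1 4 load 1.6000
2 8 source 3.0400
3 12 load 2.1760
4 16 source 2.6944
5 20 load 2.3834
6 24 source 2.5700
7 28 load 2.4580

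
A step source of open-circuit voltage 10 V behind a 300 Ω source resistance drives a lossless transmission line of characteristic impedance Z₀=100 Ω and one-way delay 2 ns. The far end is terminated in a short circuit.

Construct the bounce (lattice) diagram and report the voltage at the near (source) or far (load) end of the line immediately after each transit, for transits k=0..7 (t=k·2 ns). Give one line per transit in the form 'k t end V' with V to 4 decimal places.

Γ_L=-1.000000, Γ_S=0.500000; launch V₁=10·100/400=2.500000
k=0 src: V=2.5000
k=1 load: inc=2.500000, refl=2.500000·-1.000000=-2.5000; V=0.000000+2.500000+-2.500000=0.0000
k=2 src: inc=-2.500000, refl=-2.500000·0.500000=-1.2500; V=2.500000+-2.500000+-1.250000=-1.2500
k=3 load: inc=-1.250000, refl=-1.250000·-1.000000=1.2500; V=0.000000+-1.250000+1.250000=0.0000
k=4 src: inc=1.250000, refl=1.250000·0.500000=0.6250; V=-1.250000+1.250000+0.625000=0.6250
k=5 load: inc=0.625000, refl=0.625000·-1.000000=-0.6250; V=0.000000+0.625000+-0.625000=0.0000
k=6 src: inc=-0.625000, refl=-0.625000·0.500000=-0.3125; V=0.625000+-0.625000+-0.312500=-0.3125
k=7 load: inc=-0.312500, refl=-0.312500·-1.000000=0.3125; V=0.000000+-0.312500+0.312500=0.0000

0 0 source 2.5000
1 2 load 0.0000
2 4 source -1.2500
3 6 load 0.0000
4 8 source 0.6250
5 10 load 0.0000
6 12 source -0.3125
7 14 load 0.0000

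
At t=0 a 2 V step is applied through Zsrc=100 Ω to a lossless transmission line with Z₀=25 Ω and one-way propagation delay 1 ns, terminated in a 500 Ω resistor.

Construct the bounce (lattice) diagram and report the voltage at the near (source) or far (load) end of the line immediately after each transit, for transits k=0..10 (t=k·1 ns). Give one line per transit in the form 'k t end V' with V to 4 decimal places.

0 0 source 0.4000
1 1 load 0.7619
2 2 source 0.9790
3 3 load 1.1755
4 4 source 1.2934
5 5 load 1.4000
6 6 source 1.4640
7 7 load 1.5219
8 8 source 1.5567
9 9 load 1.5881
10 10 source 1.6070

Γ_L=0.904762, Γ_S=0.600000; launch V₁=2·25/125=0.400000
k=0 src: V=0.4000
k=1 load: inc=0.400000, refl=0.400000·0.904762=0.3619; V=0.000000+0.400000+0.361905=0.7619
k=2 src: inc=0.361905, refl=0.361905·0.600000=0.2171; V=0.400000+0.361905+0.217143=0.9790
k=3 load: inc=0.217143, refl=0.217143·0.904762=0.1965; V=0.761905+0.217143+0.196463=1.1755
k=4 src: inc=0.196463, refl=0.196463·0.600000=0.1179; V=0.979048+0.196463+0.117878=1.2934
k=5 load: inc=0.117878, refl=0.117878·0.904762=0.1067; V=1.175510+0.117878+0.106651=1.4000
k=6 src: inc=0.106651, refl=0.106651·0.600000=0.0640; V=1.293388+0.106651+0.063991=1.4640
k=7 load: inc=0.063991, refl=0.063991·0.904762=0.0579; V=1.400039+0.063991+0.057896=1.5219
k=8 src: inc=0.057896, refl=0.057896·0.600000=0.0347; V=1.464030+0.057896+0.034738=1.5567
k=9 load: inc=0.034738, refl=0.034738·0.904762=0.0314; V=1.521926+0.034738+0.031429=1.5881
k=10 src: inc=0.031429, refl=0.031429·0.600000=0.0189; V=1.556664+0.031429+0.018858=1.6070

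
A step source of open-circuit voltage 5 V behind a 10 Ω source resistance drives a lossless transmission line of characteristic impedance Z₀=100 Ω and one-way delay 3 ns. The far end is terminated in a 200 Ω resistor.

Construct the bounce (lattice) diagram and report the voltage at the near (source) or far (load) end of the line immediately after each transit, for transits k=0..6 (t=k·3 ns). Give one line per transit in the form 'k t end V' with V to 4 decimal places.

Γ_L=0.333333, Γ_S=-0.818182; launch V₁=5·100/110=4.545455
k=0 src: V=4.5455
k=1 load: inc=4.545455, refl=4.545455·0.333333=1.5152; V=0.000000+4.545455+1.515152=6.0606
k=2 src: inc=1.515152, refl=1.515152·-0.818182=-1.2397; V=4.545455+1.515152+-1.239669=4.8209
k=3 load: inc=-1.239669, refl=-1.239669·0.333333=-0.4132; V=6.060606+-1.239669+-0.413223=4.4077
k=4 src: inc=-0.413223, refl=-0.413223·-0.818182=0.3381; V=4.820937+-0.413223+0.338092=4.7458
k=5 load: inc=0.338092, refl=0.338092·0.333333=0.1127; V=4.407713+0.338092+0.112697=4.8585
k=6 src: inc=0.112697, refl=0.112697·-0.818182=-0.0922; V=4.745805+0.112697+-0.092207=4.7663

0 0 source 4.5455
1 3 load 6.0606
2 6 source 4.8209
3 9 load 4.4077
4 12 source 4.7458
5 15 load 4.8585
6 18 source 4.7663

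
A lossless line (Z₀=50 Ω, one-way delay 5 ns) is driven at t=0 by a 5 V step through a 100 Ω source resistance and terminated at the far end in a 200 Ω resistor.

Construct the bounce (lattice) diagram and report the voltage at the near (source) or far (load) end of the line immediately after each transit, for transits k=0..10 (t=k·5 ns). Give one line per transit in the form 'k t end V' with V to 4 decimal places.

0 0 source 1.6667
1 5 load 2.6667
2 10 source 3.0000
3 15 load 3.2000
4 20 source 3.2667
5 25 load 3.3067
6 30 source 3.3200
7 35 load 3.3280
8 40 source 3.3307
9 45 load 3.3323
10 50 source 3.3328

Γ_L=0.600000, Γ_S=0.333333; launch V₁=5·50/150=1.666667
k=0 src: V=1.6667
k=1 load: inc=1.666667, refl=1.666667·0.600000=1.0000; V=0.000000+1.666667+1.000000=2.6667
k=2 src: inc=1.000000, refl=1.000000·0.333333=0.3333; V=1.666667+1.000000+0.333333=3.0000
k=3 load: inc=0.333333, refl=0.333333·0.600000=0.2000; V=2.666667+0.333333+0.200000=3.2000
k=4 src: inc=0.200000, refl=0.200000·0.333333=0.0667; V=3.000000+0.200000+0.066667=3.2667
k=5 load: inc=0.066667, refl=0.066667·0.600000=0.0400; V=3.200000+0.066667+0.040000=3.3067
k=6 src: inc=0.040000, refl=0.040000·0.333333=0.0133; V=3.266667+0.040000+0.013333=3.3200
k=7 load: inc=0.013333, refl=0.013333·0.600000=0.0080; V=3.306667+0.013333+0.008000=3.3280
k=8 src: inc=0.008000, refl=0.008000·0.333333=0.0027; V=3.320000+0.008000+0.002667=3.3307
k=9 load: inc=0.002667, refl=0.002667·0.600000=0.0016; V=3.328000+0.002667+0.001600=3.3323
k=10 src: inc=0.001600, refl=0.001600·0.333333=0.0005; V=3.330667+0.001600+0.000533=3.3328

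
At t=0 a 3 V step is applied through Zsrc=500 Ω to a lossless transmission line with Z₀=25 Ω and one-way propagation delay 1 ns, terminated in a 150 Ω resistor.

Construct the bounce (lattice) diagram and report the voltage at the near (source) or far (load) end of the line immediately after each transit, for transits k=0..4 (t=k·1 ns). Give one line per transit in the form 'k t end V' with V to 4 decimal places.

Γ_L=0.714286, Γ_S=0.904762; launch V₁=3·25/525=0.142857
k=0 src: V=0.1429
k=1 load: inc=0.142857, refl=0.142857·0.714286=0.1020; V=0.000000+0.142857+0.102041=0.2449
k=2 src: inc=0.102041, refl=0.102041·0.904762=0.0923; V=0.142857+0.102041+0.092323=0.3372
k=3 load: inc=0.092323, refl=0.092323·0.714286=0.0659; V=0.244898+0.092323+0.065945=0.4032
k=4 src: inc=0.065945, refl=0.065945·0.904762=0.0597; V=0.337221+0.065945+0.059664=0.4628

0 0 source 0.1429
1 1 load 0.2449
2 2 source 0.3372
3 3 load 0.4032
4 4 source 0.4628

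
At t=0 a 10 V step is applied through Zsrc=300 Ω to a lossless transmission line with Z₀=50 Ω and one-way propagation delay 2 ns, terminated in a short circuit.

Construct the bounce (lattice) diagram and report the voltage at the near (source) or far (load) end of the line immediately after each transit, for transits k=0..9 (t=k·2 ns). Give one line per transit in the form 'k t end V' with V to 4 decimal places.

Γ_L=-1.000000, Γ_S=0.714286; launch V₁=10·50/350=1.428571
k=0 src: V=1.4286
k=1 load: inc=1.428571, refl=1.428571·-1.000000=-1.4286; V=0.000000+1.428571+-1.428571=0.0000
k=2 src: inc=-1.428571, refl=-1.428571·0.714286=-1.0204; V=1.428571+-1.428571+-1.020408=-1.0204
k=3 load: inc=-1.020408, refl=-1.020408·-1.000000=1.0204; V=0.000000+-1.020408+1.020408=0.0000
k=4 src: inc=1.020408, refl=1.020408·0.714286=0.7289; V=-1.020408+1.020408+0.728863=0.7289
k=5 load: inc=0.728863, refl=0.728863·-1.000000=-0.7289; V=0.000000+0.728863+-0.728863=0.0000
k=6 src: inc=-0.728863, refl=-0.728863·0.714286=-0.5206; V=0.728863+-0.728863+-0.520616=-0.5206
k=7 load: inc=-0.520616, refl=-0.520616·-1.000000=0.5206; V=0.000000+-0.520616+0.520616=0.0000
k=8 src: inc=0.520616, refl=0.520616·0.714286=0.3719; V=-0.520616+0.520616+0.371869=0.3719
k=9 load: inc=0.371869, refl=0.371869·-1.000000=-0.3719; V=0.000000+0.371869+-0.371869=0.0000

0 0 source 1.4286
1 2 load 0.0000
2 4 source -1.0204
3 6 load 0.0000
4 8 source 0.7289
5 10 load 0.0000
6 12 source -0.5206
7 14 load 0.0000
8 16 source 0.3719
9 18 load 0.0000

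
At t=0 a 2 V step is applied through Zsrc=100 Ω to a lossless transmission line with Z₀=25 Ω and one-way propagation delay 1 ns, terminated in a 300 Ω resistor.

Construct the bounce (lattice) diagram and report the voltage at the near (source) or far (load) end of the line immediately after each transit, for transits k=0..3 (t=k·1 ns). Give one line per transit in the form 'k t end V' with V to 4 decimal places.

Γ_L=0.846154, Γ_S=0.600000; launch V₁=2·25/125=0.400000
k=0 src: V=0.4000
k=1 load: inc=0.400000, refl=0.400000·0.846154=0.3385; V=0.000000+0.400000+0.338462=0.7385
k=2 src: inc=0.338462, refl=0.338462·0.600000=0.2031; V=0.400000+0.338462+0.203077=0.9415
k=3 load: inc=0.203077, refl=0.203077·0.846154=0.1718; V=0.738462+0.203077+0.171834=1.1134

0 0 source 0.4000
1 1 load 0.7385
2 2 source 0.9415
3 3 load 1.1134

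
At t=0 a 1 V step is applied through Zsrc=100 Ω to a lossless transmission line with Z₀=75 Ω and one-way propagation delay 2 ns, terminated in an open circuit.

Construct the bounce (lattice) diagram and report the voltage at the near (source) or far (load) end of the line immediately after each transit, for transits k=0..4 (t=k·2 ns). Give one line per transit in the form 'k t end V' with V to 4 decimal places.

Γ_L=1.000000, Γ_S=0.142857; launch V₁=1·75/175=0.428571
k=0 src: V=0.4286
k=1 load: inc=0.428571, refl=0.428571·1.000000=0.4286; V=0.000000+0.428571+0.428571=0.8571
k=2 src: inc=0.428571, refl=0.428571·0.142857=0.0612; V=0.428571+0.428571+0.061224=0.9184
k=3 load: inc=0.061224, refl=0.061224·1.000000=0.0612; V=0.857143+0.061224+0.061224=0.9796
k=4 src: inc=0.061224, refl=0.061224·0.142857=0.0087; V=0.918367+0.061224+0.008746=0.9883

0 0 source 0.4286
1 2 load 0.8571
2 4 source 0.9184
3 6 load 0.9796
4 8 source 0.9883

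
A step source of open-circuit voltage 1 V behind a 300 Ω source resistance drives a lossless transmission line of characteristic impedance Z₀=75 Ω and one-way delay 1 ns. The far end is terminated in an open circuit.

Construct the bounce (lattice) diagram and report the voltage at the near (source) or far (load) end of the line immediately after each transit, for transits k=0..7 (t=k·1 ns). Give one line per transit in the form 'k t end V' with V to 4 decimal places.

Γ_L=1.000000, Γ_S=0.600000; launch V₁=1·75/375=0.200000
k=0 src: V=0.2000
k=1 load: inc=0.200000, refl=0.200000·1.000000=0.2000; V=0.000000+0.200000+0.200000=0.4000
k=2 src: inc=0.200000, refl=0.200000·0.600000=0.1200; V=0.200000+0.200000+0.120000=0.5200
k=3 load: inc=0.120000, refl=0.120000·1.000000=0.1200; V=0.400000+0.120000+0.120000=0.6400
k=4 src: inc=0.120000, refl=0.120000·0.600000=0.0720; V=0.520000+0.120000+0.072000=0.7120
k=5 load: inc=0.072000, refl=0.072000·1.000000=0.0720; V=0.640000+0.072000+0.072000=0.7840
k=6 src: inc=0.072000, refl=0.072000·0.600000=0.0432; V=0.712000+0.072000+0.043200=0.8272
k=7 load: inc=0.043200, refl=0.043200·1.000000=0.0432; V=0.784000+0.043200+0.043200=0.8704

0 0 source 0.2000
1 1 load 0.4000
2 2 source 0.5200
3 3 load 0.6400
4 4 source 0.7120
5 5 load 0.7840
6 6 source 0.8272
7 7 load 0.8704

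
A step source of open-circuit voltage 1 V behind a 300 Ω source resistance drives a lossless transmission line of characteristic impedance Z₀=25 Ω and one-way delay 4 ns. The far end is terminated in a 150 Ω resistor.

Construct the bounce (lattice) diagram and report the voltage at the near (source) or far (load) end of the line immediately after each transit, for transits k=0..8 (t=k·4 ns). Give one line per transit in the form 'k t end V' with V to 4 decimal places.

Γ_L=0.714286, Γ_S=0.846154; launch V₁=1·25/325=0.076923
k=0 src: V=0.0769
k=1 load: inc=0.076923, refl=0.076923·0.714286=0.0549; V=0.000000+0.076923+0.054945=0.1319
k=2 src: inc=0.054945, refl=0.054945·0.846154=0.0465; V=0.076923+0.054945+0.046492=0.1784
k=3 load: inc=0.046492, refl=0.046492·0.714286=0.0332; V=0.131868+0.046492+0.033209=0.2116
k=4 src: inc=0.033209, refl=0.033209·0.846154=0.0281; V=0.178360+0.033209+0.028100=0.2397
k=5 load: inc=0.028100, refl=0.028100·0.714286=0.0201; V=0.211569+0.028100+0.020071=0.2597
k=6 src: inc=0.020071, refl=0.020071·0.846154=0.0170; V=0.239668+0.020071+0.016983=0.2767
k=7 load: inc=0.016983, refl=0.016983·0.714286=0.0121; V=0.259739+0.016983+0.012131=0.2889
k=8 src: inc=0.012131, refl=0.012131·0.846154=0.0103; V=0.276723+0.012131+0.010265=0.2991

0 0 source 0.0769
1 4 load 0.1319
2 8 source 0.1784
3 12 load 0.2116
4 16 source 0.2397
5 20 load 0.2597
6 24 source 0.2767
7 28 load 0.2889
8 32 source 0.2991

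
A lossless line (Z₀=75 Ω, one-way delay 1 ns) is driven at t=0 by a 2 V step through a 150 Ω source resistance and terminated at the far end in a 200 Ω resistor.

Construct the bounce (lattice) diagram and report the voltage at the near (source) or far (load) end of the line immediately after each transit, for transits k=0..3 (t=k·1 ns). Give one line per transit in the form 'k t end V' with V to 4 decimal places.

Γ_L=0.454545, Γ_S=0.333333; launch V₁=2·75/225=0.666667
k=0 src: V=0.6667
k=1 load: inc=0.666667, refl=0.666667·0.454545=0.3030; V=0.000000+0.666667+0.303030=0.9697
k=2 src: inc=0.303030, refl=0.303030·0.333333=0.1010; V=0.666667+0.303030+0.101010=1.0707
k=3 load: inc=0.101010, refl=0.101010·0.454545=0.0459; V=0.969697+0.101010+0.045914=1.1166

0 0 source 0.6667
1 1 load 0.9697
2 2 source 1.0707
3 3 load 1.1166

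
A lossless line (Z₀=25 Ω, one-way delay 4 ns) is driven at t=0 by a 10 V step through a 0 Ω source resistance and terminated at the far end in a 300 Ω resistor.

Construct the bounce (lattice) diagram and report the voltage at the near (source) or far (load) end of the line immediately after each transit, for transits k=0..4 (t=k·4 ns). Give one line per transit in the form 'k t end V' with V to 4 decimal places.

Γ_L=0.846154, Γ_S=-1.000000; launch V₁=10·25/25=10.000000
k=0 src: V=10.0000
k=1 load: inc=10.000000, refl=10.000000·0.846154=8.4615; V=0.000000+10.000000+8.461538=18.4615
k=2 src: inc=8.461538, refl=8.461538·-1.000000=-8.4615; V=10.000000+8.461538+-8.461538=10.0000
k=3 load: inc=-8.461538, refl=-8.461538·0.846154=-7.1598; V=18.461538+-8.461538+-7.159763=2.8402
k=4 src: inc=-7.159763, refl=-7.159763·-1.000000=7.1598; V=10.000000+-7.159763+7.159763=10.0000

0 0 source 10.0000
1 4 load 18.4615
2 8 source 10.0000
3 12 load 2.8402
4 16 source 10.0000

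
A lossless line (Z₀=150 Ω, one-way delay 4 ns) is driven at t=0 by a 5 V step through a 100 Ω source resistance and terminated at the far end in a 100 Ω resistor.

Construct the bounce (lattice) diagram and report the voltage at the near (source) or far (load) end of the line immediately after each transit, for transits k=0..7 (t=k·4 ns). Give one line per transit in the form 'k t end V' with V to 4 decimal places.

Γ_L=-0.200000, Γ_S=-0.200000; launch V₁=5·150/250=3.000000
k=0 src: V=3.0000
k=1 load: inc=3.000000, refl=3.000000·-0.200000=-0.6000; V=0.000000+3.000000+-0.600000=2.4000
k=2 src: inc=-0.600000, refl=-0.600000·-0.200000=0.1200; V=3.000000+-0.600000+0.120000=2.5200
k=3 load: inc=0.120000, refl=0.120000·-0.200000=-0.0240; V=2.400000+0.120000+-0.024000=2.4960
k=4 src: inc=-0.024000, refl=-0.024000·-0.200000=0.0048; V=2.520000+-0.024000+0.004800=2.5008
k=5 load: inc=0.004800, refl=0.004800·-0.200000=-0.0010; V=2.496000+0.004800+-0.000960=2.4998
k=6 src: inc=-0.000960, refl=-0.000960·-0.200000=0.0002; V=2.500800+-0.000960+0.000192=2.5000
k=7 load: inc=0.000192, refl=0.000192·-0.200000=-0.0000; V=2.499840+0.000192+-0.000038=2.5000

0 0 source 3.0000
1 4 load 2.4000
2 8 source 2.5200
3 12 load 2.4960
4 16 source 2.5008
5 20 load 2.4998
6 24 source 2.5000
7 28 load 2.5000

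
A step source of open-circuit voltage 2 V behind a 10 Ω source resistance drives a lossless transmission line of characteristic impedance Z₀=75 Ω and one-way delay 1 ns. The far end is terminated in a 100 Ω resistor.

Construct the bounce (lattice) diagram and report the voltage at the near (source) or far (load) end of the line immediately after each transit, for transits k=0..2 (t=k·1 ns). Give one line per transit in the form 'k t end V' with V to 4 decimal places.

Γ_L=0.142857, Γ_S=-0.764706; launch V₁=2·75/85=1.764706
k=0 src: V=1.7647
k=1 load: inc=1.764706, refl=1.764706·0.142857=0.2521; V=0.000000+1.764706+0.252101=2.0168
k=2 src: inc=0.252101, refl=0.252101·-0.764706=-0.1928; V=1.764706+0.252101+-0.192783=1.8240

0 0 source 1.7647
1 1 load 2.0168
2 2 source 1.8240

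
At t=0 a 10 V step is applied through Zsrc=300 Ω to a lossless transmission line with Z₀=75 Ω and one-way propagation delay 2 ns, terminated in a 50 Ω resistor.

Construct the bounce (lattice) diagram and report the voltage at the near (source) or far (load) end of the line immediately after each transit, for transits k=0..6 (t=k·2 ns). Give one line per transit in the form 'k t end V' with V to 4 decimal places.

0 0 source 2.0000
1 2 load 1.6000
2 4 source 1.3600
3 6 load 1.4080
4 8 source 1.4368
5 10 load 1.4310
6 12 source 1.4276

Γ_L=-0.200000, Γ_S=0.600000; launch V₁=10·75/375=2.000000
k=0 src: V=2.0000
k=1 load: inc=2.000000, refl=2.000000·-0.200000=-0.4000; V=0.000000+2.000000+-0.400000=1.6000
k=2 src: inc=-0.400000, refl=-0.400000·0.600000=-0.2400; V=2.000000+-0.400000+-0.240000=1.3600
k=3 load: inc=-0.240000, refl=-0.240000·-0.200000=0.0480; V=1.600000+-0.240000+0.048000=1.4080
k=4 src: inc=0.048000, refl=0.048000·0.600000=0.0288; V=1.360000+0.048000+0.028800=1.4368
k=5 load: inc=0.028800, refl=0.028800·-0.200000=-0.0058; V=1.408000+0.028800+-0.005760=1.4310
k=6 src: inc=-0.005760, refl=-0.005760·0.600000=-0.0035; V=1.436800+-0.005760+-0.003456=1.4276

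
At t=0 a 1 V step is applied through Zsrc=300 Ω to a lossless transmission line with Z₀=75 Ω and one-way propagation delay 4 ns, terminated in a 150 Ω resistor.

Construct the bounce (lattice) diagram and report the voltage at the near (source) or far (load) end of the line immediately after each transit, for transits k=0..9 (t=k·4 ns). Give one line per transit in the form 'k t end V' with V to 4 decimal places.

0 0 source 0.2000
1 4 load 0.2667
2 8 source 0.3067
3 12 load 0.3200
4 16 source 0.3280
5 20 load 0.3307
6 24 source 0.3323
7 28 load 0.3328
8 32 source 0.3331
9 36 load 0.3332

Γ_L=0.333333, Γ_S=0.600000; launch V₁=1·75/375=0.200000
k=0 src: V=0.2000
k=1 load: inc=0.200000, refl=0.200000·0.333333=0.0667; V=0.000000+0.200000+0.066667=0.2667
k=2 src: inc=0.066667, refl=0.066667·0.600000=0.0400; V=0.200000+0.066667+0.040000=0.3067
k=3 load: inc=0.040000, refl=0.040000·0.333333=0.0133; V=0.266667+0.040000+0.013333=0.3200
k=4 src: inc=0.013333, refl=0.013333·0.600000=0.0080; V=0.306667+0.013333+0.008000=0.3280
k=5 load: inc=0.008000, refl=0.008000·0.333333=0.0027; V=0.320000+0.008000+0.002667=0.3307
k=6 src: inc=0.002667, refl=0.002667·0.600000=0.0016; V=0.328000+0.002667+0.001600=0.3323
k=7 load: inc=0.001600, refl=0.001600·0.333333=0.0005; V=0.330667+0.001600+0.000533=0.3328
k=8 src: inc=0.000533, refl=0.000533·0.600000=0.0003; V=0.332267+0.000533+0.000320=0.3331
k=9 load: inc=0.000320, refl=0.000320·0.333333=0.0001; V=0.332800+0.000320+0.000107=0.3332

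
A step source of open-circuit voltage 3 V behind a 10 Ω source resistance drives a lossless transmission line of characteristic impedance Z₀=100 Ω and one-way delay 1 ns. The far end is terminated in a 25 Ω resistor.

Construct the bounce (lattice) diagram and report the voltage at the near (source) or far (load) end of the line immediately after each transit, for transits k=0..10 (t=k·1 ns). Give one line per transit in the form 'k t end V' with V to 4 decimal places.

Γ_L=-0.600000, Γ_S=-0.818182; launch V₁=3·100/110=2.727273
k=0 src: V=2.7273
k=1 load: inc=2.727273, refl=2.727273·-0.600000=-1.6364; V=0.000000+2.727273+-1.636364=1.0909
k=2 src: inc=-1.636364, refl=-1.636364·-0.818182=1.3388; V=2.727273+-1.636364+1.338843=2.4298
k=3 load: inc=1.338843, refl=1.338843·-0.600000=-0.8033; V=1.090909+1.338843+-0.803306=1.6264
k=4 src: inc=-0.803306, refl=-0.803306·-0.818182=0.6573; V=2.429752+-0.803306+0.657250=2.2837
k=5 load: inc=0.657250, refl=0.657250·-0.600000=-0.3944; V=1.626446+0.657250+-0.394350=1.8893
k=6 src: inc=-0.394350, refl=-0.394350·-0.818182=0.3227; V=2.283696+-0.394350+0.322650=2.2120
k=7 load: inc=0.322650, refl=0.322650·-0.600000=-0.1936; V=1.889346+0.322650+-0.193590=2.0184
k=8 src: inc=-0.193590, refl=-0.193590·-0.818182=0.1584; V=2.211996+-0.193590+0.158392=2.1768
k=9 load: inc=0.158392, refl=0.158392·-0.600000=-0.0950; V=2.018406+0.158392+-0.095035=2.0818
k=10 src: inc=-0.095035, refl=-0.095035·-0.818182=0.0778; V=2.176798+-0.095035+0.077756=2.1595

0 0 source 2.7273
1 1 load 1.0909
2 2 source 2.4298
3 3 load 1.6264
4 4 source 2.2837
5 5 load 1.8893
6 6 source 2.2120
7 7 load 2.0184
8 8 source 2.1768
9 9 load 2.0818
10 10 source 2.1595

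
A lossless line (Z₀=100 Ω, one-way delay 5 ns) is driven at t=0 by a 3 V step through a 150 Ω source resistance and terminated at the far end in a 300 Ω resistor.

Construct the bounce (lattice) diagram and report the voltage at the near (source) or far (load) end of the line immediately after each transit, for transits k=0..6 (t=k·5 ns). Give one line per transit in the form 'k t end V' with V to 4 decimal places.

Γ_L=0.500000, Γ_S=0.200000; launch V₁=3·100/250=1.200000
k=0 src: V=1.2000
k=1 load: inc=1.200000, refl=1.200000·0.500000=0.6000; V=0.000000+1.200000+0.600000=1.8000
k=2 src: inc=0.600000, refl=0.600000·0.200000=0.1200; V=1.200000+0.600000+0.120000=1.9200
k=3 load: inc=0.120000, refl=0.120000·0.500000=0.0600; V=1.800000+0.120000+0.060000=1.9800
k=4 src: inc=0.060000, refl=0.060000·0.200000=0.0120; V=1.920000+0.060000+0.012000=1.9920
k=5 load: inc=0.012000, refl=0.012000·0.500000=0.0060; V=1.980000+0.012000+0.006000=1.9980
k=6 src: inc=0.006000, refl=0.006000·0.200000=0.0012; V=1.992000+0.006000+0.001200=1.9992

0 0 source 1.2000
1 5 load 1.8000
2 10 source 1.9200
3 15 load 1.9800
4 20 source 1.9920
5 25 load 1.9980
6 30 source 1.9992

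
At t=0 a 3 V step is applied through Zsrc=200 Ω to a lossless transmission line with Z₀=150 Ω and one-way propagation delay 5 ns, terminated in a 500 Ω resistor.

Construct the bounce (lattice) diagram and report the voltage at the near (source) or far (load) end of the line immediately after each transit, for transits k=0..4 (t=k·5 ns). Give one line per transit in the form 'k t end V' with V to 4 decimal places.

0 0 source 1.2857
1 5 load 1.9780
2 10 source 2.0769
3 15 load 2.1302
4 20 source 2.1378

Γ_L=0.538462, Γ_S=0.142857; launch V₁=3·150/350=1.285714
k=0 src: V=1.2857
k=1 load: inc=1.285714, refl=1.285714·0.538462=0.6923; V=0.000000+1.285714+0.692308=1.9780
k=2 src: inc=0.692308, refl=0.692308·0.142857=0.0989; V=1.285714+0.692308+0.098901=2.0769
k=3 load: inc=0.098901, refl=0.098901·0.538462=0.0533; V=1.978022+0.098901+0.053254=2.1302
k=4 src: inc=0.053254, refl=0.053254·0.142857=0.0076; V=2.076923+0.053254+0.007608=2.1378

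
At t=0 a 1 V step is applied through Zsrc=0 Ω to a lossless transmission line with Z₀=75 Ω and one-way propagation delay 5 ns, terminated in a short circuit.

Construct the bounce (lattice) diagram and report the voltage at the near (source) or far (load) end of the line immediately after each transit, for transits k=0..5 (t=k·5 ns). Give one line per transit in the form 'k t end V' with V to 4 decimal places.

Γ_L=-1.000000, Γ_S=-1.000000; launch V₁=1·75/75=1.000000
k=0 src: V=1.0000
k=1 load: inc=1.000000, refl=1.000000·-1.000000=-1.0000; V=0.000000+1.000000+-1.000000=0.0000
k=2 src: inc=-1.000000, refl=-1.000000·-1.000000=1.0000; V=1.000000+-1.000000+1.000000=1.0000
k=3 load: inc=1.000000, refl=1.000000·-1.000000=-1.0000; V=0.000000+1.000000+-1.000000=0.0000
k=4 src: inc=-1.000000, refl=-1.000000·-1.000000=1.0000; V=1.000000+-1.000000+1.000000=1.0000
k=5 load: inc=1.000000, refl=1.000000·-1.000000=-1.0000; V=0.000000+1.000000+-1.000000=0.0000

0 0 source 1.0000
1 5 load 0.0000
2 10 source 1.0000
3 15 load 0.0000
4 20 source 1.0000
5 25 load 0.0000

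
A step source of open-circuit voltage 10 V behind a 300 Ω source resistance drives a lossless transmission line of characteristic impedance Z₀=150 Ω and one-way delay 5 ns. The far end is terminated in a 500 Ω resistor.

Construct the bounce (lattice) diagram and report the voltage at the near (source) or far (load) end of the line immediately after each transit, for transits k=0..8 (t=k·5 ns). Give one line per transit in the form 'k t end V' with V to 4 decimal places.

Γ_L=0.538462, Γ_S=0.333333; launch V₁=10·150/450=3.333333
k=0 src: V=3.3333
k=1 load: inc=3.333333, refl=3.333333·0.538462=1.7949; V=0.000000+3.333333+1.794872=5.1282
k=2 src: inc=1.794872, refl=1.794872·0.333333=0.5983; V=3.333333+1.794872+0.598291=5.7265
k=3 load: inc=0.598291, refl=0.598291·0.538462=0.3222; V=5.128205+0.598291+0.322156=6.0487
k=4 src: inc=0.322156, refl=0.322156·0.333333=0.1074; V=5.726496+0.322156+0.107385=6.1560
k=5 load: inc=0.107385, refl=0.107385·0.538462=0.0578; V=6.048652+0.107385+0.057823=6.2139
k=6 src: inc=0.057823, refl=0.057823·0.333333=0.0193; V=6.156038+0.057823+0.019274=6.2331
k=7 load: inc=0.019274, refl=0.019274·0.538462=0.0104; V=6.213861+0.019274+0.010378=6.2435
k=8 src: inc=0.010378, refl=0.010378·0.333333=0.0035; V=6.233135+0.010378+0.003459=6.2470

0 0 source 3.3333
1 5 load 5.1282
2 10 source 5.7265
3 15 load 6.0487
4 20 source 6.1560
5 25 load 6.2139
6 30 source 6.2331
7 35 load 6.2435
8 40 source 6.2470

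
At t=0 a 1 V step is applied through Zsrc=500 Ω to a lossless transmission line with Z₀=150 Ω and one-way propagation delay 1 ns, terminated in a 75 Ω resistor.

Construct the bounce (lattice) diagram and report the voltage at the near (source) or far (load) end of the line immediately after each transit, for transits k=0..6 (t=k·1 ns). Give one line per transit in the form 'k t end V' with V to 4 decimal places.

0 0 source 0.2308
1 1 load 0.1538
2 2 source 0.1124
3 3 load 0.1262
4 4 source 0.1337
5 5 load 0.1312
6 6 source 0.1299

Γ_L=-0.333333, Γ_S=0.538462; launch V₁=1·150/650=0.230769
k=0 src: V=0.2308
k=1 load: inc=0.230769, refl=0.230769·-0.333333=-0.0769; V=0.000000+0.230769+-0.076923=0.1538
k=2 src: inc=-0.076923, refl=-0.076923·0.538462=-0.0414; V=0.230769+-0.076923+-0.041420=0.1124
k=3 load: inc=-0.041420, refl=-0.041420·-0.333333=0.0138; V=0.153846+-0.041420+0.013807=0.1262
k=4 src: inc=0.013807, refl=0.013807·0.538462=0.0074; V=0.112426+0.013807+0.007434=0.1337
k=5 load: inc=0.007434, refl=0.007434·-0.333333=-0.0025; V=0.126233+0.007434+-0.002478=0.1312
k=6 src: inc=-0.002478, refl=-0.002478·0.538462=-0.0013; V=0.133667+-0.002478+-0.001334=0.1299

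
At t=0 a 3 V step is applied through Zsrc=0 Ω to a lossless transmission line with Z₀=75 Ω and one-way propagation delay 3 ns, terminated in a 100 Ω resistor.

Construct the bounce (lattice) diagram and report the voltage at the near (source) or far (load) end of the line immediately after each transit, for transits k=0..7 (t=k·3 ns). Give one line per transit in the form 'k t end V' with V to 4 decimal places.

0 0 source 3.0000
1 3 load 3.4286
2 6 source 3.0000
3 9 load 2.9388
4 12 source 3.0000
5 15 load 3.0087
6 18 source 3.0000
7 21 load 2.9988

Γ_L=0.142857, Γ_S=-1.000000; launch V₁=3·75/75=3.000000
k=0 src: V=3.0000
k=1 load: inc=3.000000, refl=3.000000·0.142857=0.4286; V=0.000000+3.000000+0.428571=3.4286
k=2 src: inc=0.428571, refl=0.428571·-1.000000=-0.4286; V=3.000000+0.428571+-0.428571=3.0000
k=3 load: inc=-0.428571, refl=-0.428571·0.142857=-0.0612; V=3.428571+-0.428571+-0.061224=2.9388
k=4 src: inc=-0.061224, refl=-0.061224·-1.000000=0.0612; V=3.000000+-0.061224+0.061224=3.0000
k=5 load: inc=0.061224, refl=0.061224·0.142857=0.0087; V=2.938776+0.061224+0.008746=3.0087
k=6 src: inc=0.008746, refl=0.008746·-1.000000=-0.0087; V=3.000000+0.008746+-0.008746=3.0000
k=7 load: inc=-0.008746, refl=-0.008746·0.142857=-0.0012; V=3.008746+-0.008746+-0.001249=2.9988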